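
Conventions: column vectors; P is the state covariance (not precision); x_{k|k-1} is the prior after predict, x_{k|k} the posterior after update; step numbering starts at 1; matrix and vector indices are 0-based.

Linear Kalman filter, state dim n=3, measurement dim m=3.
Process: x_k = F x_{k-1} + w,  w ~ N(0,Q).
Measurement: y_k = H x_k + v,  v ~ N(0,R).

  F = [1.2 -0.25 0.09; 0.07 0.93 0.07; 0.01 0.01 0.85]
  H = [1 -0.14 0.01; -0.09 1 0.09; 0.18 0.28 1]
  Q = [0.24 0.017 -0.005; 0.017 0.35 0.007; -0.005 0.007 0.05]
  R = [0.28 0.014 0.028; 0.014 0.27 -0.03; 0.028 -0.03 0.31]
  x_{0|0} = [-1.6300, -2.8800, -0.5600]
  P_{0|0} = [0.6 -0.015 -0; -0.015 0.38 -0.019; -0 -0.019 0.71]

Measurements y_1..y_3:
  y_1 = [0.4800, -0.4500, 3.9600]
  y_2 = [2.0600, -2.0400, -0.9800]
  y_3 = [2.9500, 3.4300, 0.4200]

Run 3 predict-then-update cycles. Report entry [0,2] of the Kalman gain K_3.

step 1: x^-=[-1.2864, -2.8317, -0.5211]  P^-=[1.1434 -0.0342 0.0594; -0.0342 0.6807 0.0380; 0.0594 0.0380 0.5627]  S=[1.4474 -0.2131 0.2584; -0.2131 0.9765 0.2220; 0.2584 0.2220 1.0024]  K=[0.7895 0.0270 0.0456; -0.0004 0.6878 0.0697; -0.0800 -0.0730 0.6195]  nu=[1.3752, 2.3128, 5.5055]  x^+=[0.1127, -0.8579, 2.6106]  P^+=[0.2283 0.0390 -0.0166; 0.0390 0.1925 -0.0600; -0.0166 -0.0600 0.2118]
step 2: x^-=[0.5847, -0.6072, 2.2116]  P^-=[0.5583 0.0302 0.0096; 0.0302 0.5158 -0.0265; 0.0096 -0.0265 0.2018]  S=[0.8402 -0.0768 0.1312; -0.0768 0.7816 0.1003; 0.1312 0.1003 0.5619]  K=[0.6544 0.0330 0.0522; -0.0088 0.6387 0.1075; -0.0456 -0.0639 0.3709]  nu=[1.3682, -1.5792, -3.1268]  x^+=[1.2646, -1.9640, 1.0903]  P^+=[0.1901 0.0345 -0.0104; 0.0345 0.1760 -0.0416; -0.0104 -0.0416 0.1291]
step 3: x^-=[2.1067, -1.6617, 0.9197]  P^-=[0.5047 0.0271 0.0053; 0.0271 0.5027 -0.0167; 0.0053 -0.0167 0.1425]  S=[0.7871 -0.0737 0.1150; -0.0737 0.7700 0.1021; 0.1150 0.1021 0.5035]  K=[0.6311 0.0299 0.0557; -0.0156 0.6288 0.1322; -0.0359 -0.0480 0.2935]  nu=[0.6015, 5.1985, -0.4137]  x^+=[2.6185, 1.5429, 0.5271]  P^+=[0.1833 0.0325 -0.0080; 0.0325 0.1714 -0.0322; -0.0080 -0.0322 0.1019]

K[0,2] = 0.0557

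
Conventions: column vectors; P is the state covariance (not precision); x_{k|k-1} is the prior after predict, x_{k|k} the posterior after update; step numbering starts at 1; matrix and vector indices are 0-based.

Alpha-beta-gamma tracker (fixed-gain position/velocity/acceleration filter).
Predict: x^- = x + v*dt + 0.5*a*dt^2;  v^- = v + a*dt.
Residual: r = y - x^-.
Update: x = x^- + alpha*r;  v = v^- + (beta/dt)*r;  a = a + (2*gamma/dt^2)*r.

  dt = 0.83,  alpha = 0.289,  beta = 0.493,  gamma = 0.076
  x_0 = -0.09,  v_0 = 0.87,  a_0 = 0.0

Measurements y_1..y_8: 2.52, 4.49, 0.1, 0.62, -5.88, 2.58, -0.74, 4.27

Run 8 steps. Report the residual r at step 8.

step 1: x_pred=0.6321  r=1.8879  x^+=1.1777  v^+=1.9914  a^+=0.4165
step 2: x_pred=2.9740  r=1.5160  x^+=3.4121  v^+=3.2376  a^+=0.7510
step 3: x_pred=6.3580  r=-6.2580  x^+=4.5494  v^+=0.1438  a^+=-0.6297
step 4: x_pred=4.4519  r=-3.8319  x^+=3.3445  v^+=-2.6549  a^+=-1.4752
step 5: x_pred=0.6328  r=-6.5128  x^+=-1.2494  v^+=-7.7478  a^+=-2.9122
step 6: x_pred=-8.6832  r=11.2632  x^+=-5.4281  v^+=-3.4748  a^+=-0.4271
step 7: x_pred=-8.4593  r=7.7193  x^+=-6.2285  v^+=0.7558  a^+=1.2761
step 8: x_pred=-5.1616  r=9.4316  x^+=-2.4358  v^+=7.4171  a^+=3.3571

resid = 9.4316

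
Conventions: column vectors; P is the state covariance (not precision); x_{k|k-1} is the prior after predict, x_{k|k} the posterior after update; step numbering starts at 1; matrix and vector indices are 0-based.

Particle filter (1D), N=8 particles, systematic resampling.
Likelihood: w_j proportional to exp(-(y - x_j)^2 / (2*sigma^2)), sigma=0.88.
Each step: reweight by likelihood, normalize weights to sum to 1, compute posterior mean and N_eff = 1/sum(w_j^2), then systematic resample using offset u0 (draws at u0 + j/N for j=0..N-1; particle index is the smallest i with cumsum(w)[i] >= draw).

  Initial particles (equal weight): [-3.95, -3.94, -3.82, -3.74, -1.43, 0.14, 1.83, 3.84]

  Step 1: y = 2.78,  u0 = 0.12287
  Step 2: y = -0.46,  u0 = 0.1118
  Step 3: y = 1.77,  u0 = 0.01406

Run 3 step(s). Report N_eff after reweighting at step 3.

N_eff = 8.0000

step 1: w=[0.0000, 0.0000, 0.0000, 0.0000, 0.0000, 0.0105, 0.5300, 0.4595]  mean=2.7357  Neff=2.0321  idx=[6, 6, 6, 6, 7, 7, 7, 7]
step 2: w=[0.2500, 0.2500, 0.2500, 0.2500, 0.0000, 0.0000, 0.0000, 0.0000]  mean=1.8304  Neff=4.0015  idx=[0, 0, 1, 1, 2, 2, 3, 3]
step 3: w=[0.1250, 0.1250, 0.1250, 0.1250, 0.1250, 0.1250, 0.1250, 0.1250]  mean=1.8300  Neff=8.0000  idx=[0, 1, 2, 3, 4, 5, 6, 7]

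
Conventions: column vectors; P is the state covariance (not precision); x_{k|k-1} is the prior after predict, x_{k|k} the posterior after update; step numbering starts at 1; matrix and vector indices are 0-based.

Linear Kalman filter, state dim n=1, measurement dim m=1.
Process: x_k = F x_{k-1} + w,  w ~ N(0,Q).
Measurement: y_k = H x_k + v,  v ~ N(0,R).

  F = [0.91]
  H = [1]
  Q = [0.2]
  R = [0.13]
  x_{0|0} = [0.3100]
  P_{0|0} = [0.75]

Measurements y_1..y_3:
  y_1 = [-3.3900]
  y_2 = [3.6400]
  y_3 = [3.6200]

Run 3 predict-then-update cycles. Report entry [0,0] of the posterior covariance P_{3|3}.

step 1: x^-=[0.2821]  P^-=[0.8211]  S=[0.9511]  K=[0.8633]  nu=[-3.6721]  x^+=[-2.8881]  P^+=[0.1122]
step 2: x^-=[-2.6281]  P^-=[0.2929]  S=[0.4229]  K=[0.6926]  nu=[6.2681]  x^+=[1.7133]  P^+=[0.0900]
step 3: x^-=[1.5591]  P^-=[0.2746]  S=[0.4046]  K=[0.6787]  nu=[2.0609]  x^+=[2.9578]  P^+=[0.0882]

P_post[0,0] = 0.0882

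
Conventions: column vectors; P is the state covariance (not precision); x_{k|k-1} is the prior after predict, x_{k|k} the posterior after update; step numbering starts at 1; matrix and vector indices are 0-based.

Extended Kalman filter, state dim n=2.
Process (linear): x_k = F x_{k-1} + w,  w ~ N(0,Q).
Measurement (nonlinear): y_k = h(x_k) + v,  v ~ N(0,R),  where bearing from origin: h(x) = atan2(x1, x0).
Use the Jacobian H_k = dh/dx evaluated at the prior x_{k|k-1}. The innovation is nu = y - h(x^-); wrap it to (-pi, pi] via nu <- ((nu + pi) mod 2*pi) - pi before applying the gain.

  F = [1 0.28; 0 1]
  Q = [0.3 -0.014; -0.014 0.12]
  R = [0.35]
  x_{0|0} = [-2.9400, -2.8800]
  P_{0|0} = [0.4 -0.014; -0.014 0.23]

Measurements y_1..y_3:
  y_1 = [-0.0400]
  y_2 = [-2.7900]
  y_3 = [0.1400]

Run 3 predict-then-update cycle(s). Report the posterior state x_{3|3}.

x_post = [-4.3974, -3.6222]

step 1: x^-=[-3.7464, -2.8800]  P^-=[0.7102 0.0364; 0.0364 0.3500]  H_jac=[0.1290 -0.1678]  S=[0.3701]  K=[0.2310; -0.1460]  nu=[2.4462]  x^+=[-3.1813, -3.2371]  P^+=[0.6904 0.0489; 0.0489 0.3421]
step 2: x^-=[-4.0877, -3.2371]  P^-=[1.0446 0.1307; 0.1307 0.4621]  H_jac=[0.1191 -0.1503]  S=[0.3706]  K=[0.2826; -0.1455]  nu=[-0.3182]  x^+=[-4.1776, -3.1908]  P^+=[1.0150 0.1459; 0.1459 0.4543]
step 3: x^-=[-5.0711, -3.1908]  P^-=[1.4324 0.2591; 0.2591 0.5743]  H_jac=[0.0889 -0.1413]  S=[0.3663]  K=[0.2477; -0.1586]  nu=[2.7200]  x^+=[-4.3974, -3.6222]  P^+=[1.4099 0.2735; 0.2735 0.5651]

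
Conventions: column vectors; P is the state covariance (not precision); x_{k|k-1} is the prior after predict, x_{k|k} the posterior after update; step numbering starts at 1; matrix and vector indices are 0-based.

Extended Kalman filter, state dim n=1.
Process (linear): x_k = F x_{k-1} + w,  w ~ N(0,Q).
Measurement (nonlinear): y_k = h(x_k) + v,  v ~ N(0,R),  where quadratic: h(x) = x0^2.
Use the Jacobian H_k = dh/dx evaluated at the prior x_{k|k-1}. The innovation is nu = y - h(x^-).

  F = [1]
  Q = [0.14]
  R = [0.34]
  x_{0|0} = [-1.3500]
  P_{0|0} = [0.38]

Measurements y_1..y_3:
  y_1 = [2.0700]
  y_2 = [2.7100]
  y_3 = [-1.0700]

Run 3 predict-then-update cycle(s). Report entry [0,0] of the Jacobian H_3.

H_jac[0,0] = -3.2398

step 1: x^-=[-1.3500]  P^-=[0.5200]  H_jac=[-2.7000]  S=[4.1308]  K=[-0.3399]  nu=[0.2475]  x^+=[-1.4341]  P^+=[0.0428]
step 2: x^-=[-1.4341]  P^-=[0.1828]  H_jac=[-2.8682]  S=[1.8439]  K=[-0.2844]  nu=[0.6533]  x^+=[-1.6199]  P^+=[0.0337]
step 3: x^-=[-1.6199]  P^-=[0.1737]  H_jac=[-3.2398]  S=[2.1633]  K=[-0.2602]  nu=[-3.6940]  x^+=[-0.6589]  P^+=[0.0273]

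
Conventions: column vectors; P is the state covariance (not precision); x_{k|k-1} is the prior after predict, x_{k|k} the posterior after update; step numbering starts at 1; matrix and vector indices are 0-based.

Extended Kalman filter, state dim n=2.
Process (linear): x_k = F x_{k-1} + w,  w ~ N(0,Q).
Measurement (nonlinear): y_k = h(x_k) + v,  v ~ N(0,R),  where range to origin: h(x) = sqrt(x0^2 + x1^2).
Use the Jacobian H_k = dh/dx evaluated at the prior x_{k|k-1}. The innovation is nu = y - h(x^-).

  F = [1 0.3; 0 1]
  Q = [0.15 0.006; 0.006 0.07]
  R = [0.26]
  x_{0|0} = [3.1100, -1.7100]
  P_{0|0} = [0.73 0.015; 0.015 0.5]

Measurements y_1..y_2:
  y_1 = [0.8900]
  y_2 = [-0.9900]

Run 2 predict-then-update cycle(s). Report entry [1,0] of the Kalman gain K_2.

step 1: x^-=[2.5970, -1.7100]  P^-=[0.9340 0.1710; 0.1710 0.5700]  H_jac=[0.8352 -0.5499]  S=[0.9268]  K=[0.7402; -0.1841]  nu=[-2.2194]  x^+=[0.9542, -1.3014]  P^+=[0.4262 0.2973; 0.2973 0.5386]
step 2: x^-=[0.5638, -1.3014]  P^-=[0.8031 0.4649; 0.4649 0.6086]  H_jac=[0.3975 -0.9176]  S=[0.5602]  K=[-0.1916; -0.6670]  nu=[-2.4082]  x^+=[1.0253, 0.3049]  P^+=[0.7825 0.3933; 0.3933 0.3594]

K[1,0] = -0.6670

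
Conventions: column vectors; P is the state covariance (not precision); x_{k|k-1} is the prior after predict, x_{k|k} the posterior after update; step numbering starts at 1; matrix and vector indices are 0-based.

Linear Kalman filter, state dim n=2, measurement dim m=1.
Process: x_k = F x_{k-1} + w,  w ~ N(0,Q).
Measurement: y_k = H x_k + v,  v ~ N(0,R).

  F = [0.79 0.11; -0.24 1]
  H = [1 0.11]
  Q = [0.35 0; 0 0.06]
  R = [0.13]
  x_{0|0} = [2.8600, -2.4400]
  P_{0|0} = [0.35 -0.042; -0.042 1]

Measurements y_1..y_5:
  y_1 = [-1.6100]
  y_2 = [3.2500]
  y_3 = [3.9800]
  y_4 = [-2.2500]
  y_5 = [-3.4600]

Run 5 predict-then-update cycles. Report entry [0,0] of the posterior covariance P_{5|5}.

step 1: x^-=[1.9910, -3.1264]  P^-=[0.5732 0.0116; 0.0116 1.1003]  S=[0.7191]  K=[0.7989; 0.1844]  nu=[-3.2571]  x^+=[-0.6112, -3.7270]  P^+=[0.1142 -0.0944; -0.0944 1.0759]
step 2: x^-=[-0.8928, -3.5803]  P^-=[0.4179 0.0246; 0.0246 1.1877]  S=[0.5677]  K=[0.7409; 0.2735]  nu=[4.5367]  x^+=[2.4685, -2.3395]  P^+=[0.1063 -0.0904; -0.0904 1.1453]
step 3: x^-=[1.6928, -2.9319]  P^-=[0.4145 0.0368; 0.0368 1.2548]  S=[0.5677]  K=[0.7372; 0.3079]  nu=[2.6098]  x^+=[3.6165, -2.1284]  P^+=[0.1060 -0.0921; -0.0921 1.2010]
step 4: x^-=[2.6229, -2.9963]  P^-=[0.4147 0.0417; 0.0417 1.3113]  S=[0.5697]  K=[0.7359; 0.3264]  nu=[-4.5434]  x^+=[-0.7205, -4.4793]  P^+=[0.1061 -0.0951; -0.0951 1.2506]
step 5: x^-=[-1.0619, -4.3063]  P^-=[0.4148 0.0448; 0.0448 1.3624]  S=[0.5712]  K=[0.7349; 0.3408]  nu=[-1.9244]  x^+=[-2.4762, -4.9622]  P^+=[0.1063 -0.0983; -0.0983 1.2960]

P_post[0,0] = 0.1063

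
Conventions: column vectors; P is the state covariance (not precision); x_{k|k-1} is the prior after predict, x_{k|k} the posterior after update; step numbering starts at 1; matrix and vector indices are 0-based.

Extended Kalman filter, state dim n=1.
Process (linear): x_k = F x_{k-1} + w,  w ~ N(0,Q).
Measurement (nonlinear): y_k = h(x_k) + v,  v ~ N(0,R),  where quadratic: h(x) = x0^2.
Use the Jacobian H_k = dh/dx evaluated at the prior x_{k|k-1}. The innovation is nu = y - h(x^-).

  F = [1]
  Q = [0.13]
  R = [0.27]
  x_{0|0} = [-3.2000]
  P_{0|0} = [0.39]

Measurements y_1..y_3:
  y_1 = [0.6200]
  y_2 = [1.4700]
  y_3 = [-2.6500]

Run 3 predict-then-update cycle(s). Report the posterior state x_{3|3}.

step 1: x^-=[-3.2000]  P^-=[0.5200]  H_jac=[-6.4000]  S=[21.5692]  K=[-0.1543]  nu=[-9.6200]  x^+=[-1.7157]  P^+=[0.0065]
step 2: x^-=[-1.7157]  P^-=[0.1365]  H_jac=[-3.4314]  S=[1.8773]  K=[-0.2495]  nu=[-1.4736]  x^+=[-1.3480]  P^+=[0.0196]
step 3: x^-=[-1.3480]  P^-=[0.1496]  H_jac=[-2.6960]  S=[1.3576]  K=[-0.2971]  nu=[-4.4671]  x^+=[-0.0206]  P^+=[0.0298]

x_post = [-0.0206]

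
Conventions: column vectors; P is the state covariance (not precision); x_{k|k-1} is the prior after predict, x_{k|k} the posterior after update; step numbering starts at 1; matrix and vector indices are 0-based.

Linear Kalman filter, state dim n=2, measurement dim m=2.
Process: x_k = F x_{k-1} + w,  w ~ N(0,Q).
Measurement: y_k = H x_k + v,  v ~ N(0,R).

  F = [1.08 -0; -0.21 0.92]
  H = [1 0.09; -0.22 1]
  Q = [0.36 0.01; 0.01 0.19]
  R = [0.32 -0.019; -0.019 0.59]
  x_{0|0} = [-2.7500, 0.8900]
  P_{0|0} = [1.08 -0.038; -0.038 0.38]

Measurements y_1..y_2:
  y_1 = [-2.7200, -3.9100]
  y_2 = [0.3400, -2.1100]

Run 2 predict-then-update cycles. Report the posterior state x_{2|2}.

x_post = [-0.3926, -1.4834]

step 1: x^-=[-2.9700, 1.3963]  P^-=[1.6197 -0.2727; -0.2727 0.5739]  S=[1.8953 -0.5910; -0.5910 1.3623]  K=[0.8068 -0.1117; 0.0329 0.4796]  nu=[0.1243, -5.9597]  x^+=[-2.2038, -1.4580]  P^+=[0.2624 -0.0235; -0.0235 0.2772]
step 2: x^-=[-2.3801, -0.8786]  P^-=[0.6661 -0.0729; -0.0729 0.4453]  S=[0.9766 -0.1969; -0.1969 1.0996]  K=[0.6589 -0.0816; 0.0529 0.4290]  nu=[2.7991, -1.7551]  x^+=[-0.3926, -1.4834]  P^+=[0.2136 -0.0136; -0.0136 0.2491]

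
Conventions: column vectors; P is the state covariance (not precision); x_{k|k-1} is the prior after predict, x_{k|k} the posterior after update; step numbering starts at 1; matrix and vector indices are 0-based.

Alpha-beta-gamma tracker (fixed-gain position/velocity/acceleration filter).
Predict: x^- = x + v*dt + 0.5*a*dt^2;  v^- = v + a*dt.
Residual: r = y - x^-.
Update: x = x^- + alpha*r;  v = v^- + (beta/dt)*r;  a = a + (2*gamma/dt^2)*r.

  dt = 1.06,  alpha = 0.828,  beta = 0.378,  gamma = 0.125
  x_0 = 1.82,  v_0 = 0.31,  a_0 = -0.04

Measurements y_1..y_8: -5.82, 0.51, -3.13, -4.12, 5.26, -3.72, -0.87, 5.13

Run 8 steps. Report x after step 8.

step 1: x_pred=2.1261  r=-7.9461  x^+=-4.4533  v^+=-2.5660  a^+=-1.8080
step 2: x_pred=-8.1890  r=8.6990  x^+=-0.9862  v^+=-1.3804  a^+=0.1275
step 3: x_pred=-2.3778  r=-0.7522  x^+=-3.0006  v^+=-1.5135  a^+=-0.0398
step 4: x_pred=-4.6273  r=0.5073  x^+=-4.2073  v^+=-1.3748  a^+=0.0730
step 5: x_pred=-5.6235  r=10.8835  x^+=3.3880  v^+=2.5837  a^+=2.4946
step 6: x_pred=7.5282  r=-11.2482  x^+=-1.7853  v^+=1.2168  a^+=-0.0081
step 7: x_pred=-0.5000  r=-0.3700  x^+=-0.8064  v^+=1.0763  a^+=-0.0904
step 8: x_pred=0.2837  r=4.8463  x^+=4.2964  v^+=2.7086  a^+=0.9879

x_post = 4.2964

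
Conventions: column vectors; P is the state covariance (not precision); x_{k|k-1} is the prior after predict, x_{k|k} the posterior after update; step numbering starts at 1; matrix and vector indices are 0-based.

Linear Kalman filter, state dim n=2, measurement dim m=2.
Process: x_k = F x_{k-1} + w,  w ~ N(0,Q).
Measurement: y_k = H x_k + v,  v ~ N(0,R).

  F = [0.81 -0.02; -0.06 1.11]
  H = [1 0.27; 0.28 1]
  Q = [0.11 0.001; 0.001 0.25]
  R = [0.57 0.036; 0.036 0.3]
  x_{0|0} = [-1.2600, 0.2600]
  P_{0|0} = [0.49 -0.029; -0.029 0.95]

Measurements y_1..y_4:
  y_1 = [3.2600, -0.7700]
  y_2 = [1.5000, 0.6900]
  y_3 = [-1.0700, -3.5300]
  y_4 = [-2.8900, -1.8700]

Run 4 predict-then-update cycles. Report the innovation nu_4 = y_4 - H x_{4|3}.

step 1: x^-=[-1.0258, 0.3642]  P^-=[0.4328 -0.0700; -0.0700 1.4261]  S=[1.0690 0.4669; 0.4669 1.7208]  K=[0.4245 -0.0855; -0.0707 0.8365]  nu=[4.1875, -0.8470]  x^+=[0.8243, -0.6403]  P^+=[0.2615 -0.0836; -0.0836 0.2718]
step 2: x^-=[0.6805, -0.7602]  P^-=[0.2844 -0.0930; -0.0930 0.5970]  S=[0.8477 0.1768; 0.1768 0.8672]  K=[0.3228 -0.0812; -0.0594 0.6705]  nu=[1.0248, 1.2597]  x^+=[0.9090, 0.0235]  P^+=[0.1996 -0.0686; -0.0686 0.2182]
step 3: x^-=[0.7358, -0.0284]  P^-=[0.2433 -0.0753; -0.0753 0.5287]  S=[0.8111 0.1658; 0.1658 0.8056]  K=[0.2888 -0.0684; -0.0477 0.6399]  nu=[-1.7981, -3.7076]  x^+=[0.4701, -2.3153]  P^+=[0.1784 -0.0601; -0.0601 0.2071]
step 4: x^-=[0.4271, -2.5982]  P^-=[0.2291 -0.0664; -0.0664 0.5138]  S=[0.8007 0.1675; 0.1675 0.7946]  K=[0.2765 -0.0611; -0.0418 0.6320]  nu=[-2.6156, 0.6086]  x^+=[-0.3332, -2.1041]  P^+=[0.1706 -0.0561; -0.0561 0.2038]

innov = [-2.6156, 0.6086]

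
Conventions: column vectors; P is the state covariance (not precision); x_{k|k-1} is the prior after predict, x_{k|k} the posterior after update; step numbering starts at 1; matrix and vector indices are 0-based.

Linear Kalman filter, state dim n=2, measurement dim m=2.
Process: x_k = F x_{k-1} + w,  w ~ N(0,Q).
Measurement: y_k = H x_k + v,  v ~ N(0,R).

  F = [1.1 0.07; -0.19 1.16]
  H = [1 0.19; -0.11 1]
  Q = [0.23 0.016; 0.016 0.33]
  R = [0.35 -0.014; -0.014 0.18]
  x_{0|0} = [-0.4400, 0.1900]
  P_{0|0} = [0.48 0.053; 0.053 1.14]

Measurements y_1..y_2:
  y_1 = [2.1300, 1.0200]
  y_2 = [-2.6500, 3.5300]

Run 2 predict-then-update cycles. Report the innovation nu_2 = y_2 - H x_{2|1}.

innov = [-4.2758, 2.5468]

step 1: x^-=[-0.4707, 0.3040]  P^-=[0.8245 0.0752; 0.0752 1.8579]  S=[1.2702 0.3219; 0.3219 2.0314]  K=[0.6901 -0.1170; 0.1108 0.8930]  nu=[2.5429, 0.6642]  x^+=[1.2063, 1.1789]  P^+=[0.2439 -0.0039; -0.0039 0.1588]
step 2: x^-=[1.4095, 1.1383]  P^-=[0.5253 -0.0270; -0.0270 0.5541]  S=[0.8850 0.0071; 0.0071 0.7464]  K=[0.5887 -0.1192; 0.0825 0.7456]  nu=[-4.2758, 2.5468]  x^+=[-1.4110, 2.6843]  P^+=[0.2090 -0.0067; -0.0067 0.1323]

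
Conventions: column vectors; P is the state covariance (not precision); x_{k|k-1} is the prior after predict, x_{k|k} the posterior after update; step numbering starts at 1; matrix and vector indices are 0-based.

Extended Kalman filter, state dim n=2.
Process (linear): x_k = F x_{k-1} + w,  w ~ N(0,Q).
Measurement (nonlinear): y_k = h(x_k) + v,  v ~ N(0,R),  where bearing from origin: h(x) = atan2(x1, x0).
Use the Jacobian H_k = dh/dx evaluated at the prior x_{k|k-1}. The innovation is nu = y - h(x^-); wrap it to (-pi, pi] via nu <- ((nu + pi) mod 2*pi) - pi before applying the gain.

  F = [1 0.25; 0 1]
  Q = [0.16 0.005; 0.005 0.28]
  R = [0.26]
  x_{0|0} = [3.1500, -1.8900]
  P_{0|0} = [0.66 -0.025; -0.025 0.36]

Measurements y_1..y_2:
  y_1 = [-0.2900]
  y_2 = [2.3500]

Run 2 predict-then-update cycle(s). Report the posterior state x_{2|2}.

x_post = [4.1546, 0.2988]

step 1: x^-=[2.6775, -1.8900]  P^-=[0.8300 0.0700; 0.0700 0.6400]  H_jac=[0.1760 0.2493]  S=[0.3316]  K=[0.4930; 0.5182]  nu=[0.3247]  x^+=[2.8376, -1.7217]  P^+=[0.7494 -0.0147; -0.0147 0.5509]
step 2: x^-=[2.4071, -1.7217]  P^-=[0.9365 0.1280; 0.1280 0.8309]  H_jac=[0.1966 0.2748]  S=[0.3728]  K=[0.5882; 0.6801]  nu=[2.9709]  x^+=[4.1546, 0.2988]  P^+=[0.8075 -0.0211; -0.0211 0.6585]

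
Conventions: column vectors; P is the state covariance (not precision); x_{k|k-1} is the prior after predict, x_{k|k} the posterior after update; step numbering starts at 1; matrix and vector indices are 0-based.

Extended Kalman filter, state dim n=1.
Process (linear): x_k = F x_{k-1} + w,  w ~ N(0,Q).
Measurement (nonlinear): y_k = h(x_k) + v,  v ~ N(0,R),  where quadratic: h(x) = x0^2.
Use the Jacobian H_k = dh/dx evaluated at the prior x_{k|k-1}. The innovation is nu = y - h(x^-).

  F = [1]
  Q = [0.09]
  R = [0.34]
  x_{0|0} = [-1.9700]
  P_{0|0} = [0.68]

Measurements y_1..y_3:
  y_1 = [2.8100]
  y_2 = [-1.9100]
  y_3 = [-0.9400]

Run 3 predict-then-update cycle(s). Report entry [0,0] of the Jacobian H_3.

step 1: x^-=[-1.9700]  P^-=[0.7700]  H_jac=[-3.9400]  S=[12.2932]  K=[-0.2468]  nu=[-1.0709]  x^+=[-1.7057]  P^+=[0.0213]
step 2: x^-=[-1.7057]  P^-=[0.1113]  H_jac=[-3.4114]  S=[1.6353]  K=[-0.2322]  nu=[-4.8195]  x^+=[-0.5867]  P^+=[0.0231]
step 3: x^-=[-0.5867]  P^-=[0.1131]  H_jac=[-1.1734]  S=[0.4958]  K=[-0.2678]  nu=[-1.2842]  x^+=[-0.2428]  P^+=[0.0776]

H_jac[0,0] = -1.1734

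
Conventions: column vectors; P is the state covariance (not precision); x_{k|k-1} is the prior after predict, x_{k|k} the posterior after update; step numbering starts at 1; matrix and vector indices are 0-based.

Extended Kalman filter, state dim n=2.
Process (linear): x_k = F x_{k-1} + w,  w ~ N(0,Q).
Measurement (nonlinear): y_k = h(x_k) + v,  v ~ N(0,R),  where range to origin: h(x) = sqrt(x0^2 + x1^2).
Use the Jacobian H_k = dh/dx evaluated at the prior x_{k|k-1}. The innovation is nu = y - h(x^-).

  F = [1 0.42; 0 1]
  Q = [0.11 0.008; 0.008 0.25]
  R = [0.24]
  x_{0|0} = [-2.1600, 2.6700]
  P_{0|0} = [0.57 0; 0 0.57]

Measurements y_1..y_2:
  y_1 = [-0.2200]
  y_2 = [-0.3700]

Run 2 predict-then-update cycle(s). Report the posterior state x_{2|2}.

step 1: x^-=[-1.0386, 2.6700]  P^-=[0.7805 0.2474; 0.2474 0.8200]  H_jac=[-0.3625 0.9320]  S=[0.8876]  K=[-0.0590; 0.7599]  nu=[-3.0849]  x^+=[-0.8565, 0.3258]  P^+=[0.7775 0.2872; 0.2872 0.3074]
step 2: x^-=[-0.7197, 0.3258]  P^-=[1.1829 0.4243; 0.4243 0.5574]  H_jac=[-0.9110 0.4124]  S=[0.9978]  K=[-0.9047; -0.1571]  nu=[-1.1600]  x^+=[0.3298, 0.5079]  P^+=[0.3662 0.2825; 0.2825 0.5328]

x_post = [0.3298, 0.5079]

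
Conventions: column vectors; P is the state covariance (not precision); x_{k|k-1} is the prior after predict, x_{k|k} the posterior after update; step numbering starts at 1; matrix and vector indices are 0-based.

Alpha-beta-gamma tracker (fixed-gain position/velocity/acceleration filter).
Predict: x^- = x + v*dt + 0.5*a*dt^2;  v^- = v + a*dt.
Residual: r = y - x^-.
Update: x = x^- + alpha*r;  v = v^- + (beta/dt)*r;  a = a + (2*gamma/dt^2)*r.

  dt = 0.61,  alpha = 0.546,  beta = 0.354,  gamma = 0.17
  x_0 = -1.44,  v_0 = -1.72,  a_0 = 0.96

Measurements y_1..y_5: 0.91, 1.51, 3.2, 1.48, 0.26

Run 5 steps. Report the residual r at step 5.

step 1: x_pred=-2.3106  r=3.2206  x^+=-0.5521  v^+=0.7346  a^+=3.9028
step 2: x_pred=0.6221  r=0.8879  x^+=1.1069  v^+=3.6306  a^+=4.7141
step 3: x_pred=4.1986  r=-0.9986  x^+=3.6534  v^+=5.9267  a^+=3.8017
step 4: x_pred=7.9759  r=-6.4959  x^+=4.4291  v^+=4.4759  a^+=-2.1339
step 5: x_pred=6.7624  r=-6.5024  x^+=3.2121  v^+=-0.5993  a^+=-8.0754

resid = -6.5024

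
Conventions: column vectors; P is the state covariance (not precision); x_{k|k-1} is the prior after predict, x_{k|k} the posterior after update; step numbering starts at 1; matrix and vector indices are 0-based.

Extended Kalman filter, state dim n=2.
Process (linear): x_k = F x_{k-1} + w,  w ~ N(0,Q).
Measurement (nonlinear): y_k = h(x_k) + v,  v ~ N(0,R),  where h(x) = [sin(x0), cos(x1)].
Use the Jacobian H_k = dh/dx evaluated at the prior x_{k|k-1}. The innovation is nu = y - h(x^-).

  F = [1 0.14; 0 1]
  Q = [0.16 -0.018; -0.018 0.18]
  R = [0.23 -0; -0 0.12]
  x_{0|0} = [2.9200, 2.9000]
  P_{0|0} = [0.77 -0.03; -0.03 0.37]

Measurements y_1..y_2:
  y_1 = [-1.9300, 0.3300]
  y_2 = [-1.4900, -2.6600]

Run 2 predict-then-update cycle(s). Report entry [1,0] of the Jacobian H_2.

H_jac[1,0] = 0.0000

step 1: x^-=[3.3260, 2.9000]  P^-=[0.9289 0.0038; 0.0038 0.5500]  H_jac=[-0.9830 0.0000; 0.0000 -0.2392]  S=[1.1276 0.0009; 0.0009 0.1515]  K=[-0.8098 -0.0012; -0.0026 -0.8686]  nu=[-1.7466, 1.3010]  x^+=[4.7388, 1.7745]  P^+=[0.1895 0.0006; 0.0006 0.4357]
step 2: x^-=[4.9872, 1.7745]  P^-=[0.3582 0.0436; 0.0436 0.6157]  H_jac=[0.2714 0.0000; 0.0000 -0.9793]  S=[0.2564 -0.0116; -0.0116 0.7105]  K=[0.3767 -0.0540; 0.0078 -0.8485]  nu=[-0.5275, -2.4577]  x^+=[4.9211, 3.8558]  P^+=[0.3193 0.0066; 0.0066 0.1040]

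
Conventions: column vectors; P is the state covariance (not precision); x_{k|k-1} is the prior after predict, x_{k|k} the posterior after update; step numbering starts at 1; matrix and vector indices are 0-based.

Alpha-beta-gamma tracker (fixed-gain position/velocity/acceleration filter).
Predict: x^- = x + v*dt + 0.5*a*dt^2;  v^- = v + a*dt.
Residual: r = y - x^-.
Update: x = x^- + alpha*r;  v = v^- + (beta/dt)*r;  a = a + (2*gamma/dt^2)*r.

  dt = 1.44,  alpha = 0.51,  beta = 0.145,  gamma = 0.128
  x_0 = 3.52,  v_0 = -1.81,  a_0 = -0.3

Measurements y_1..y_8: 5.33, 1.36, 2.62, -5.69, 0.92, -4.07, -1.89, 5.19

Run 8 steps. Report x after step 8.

x_post = 1.5887

step 1: x_pred=0.6026  r=4.7274  x^+=3.0136  v^+=-1.7660  a^+=0.2836
step 2: x_pred=0.7646  r=0.5954  x^+=1.0683  v^+=-1.2976  a^+=0.3571
step 3: x_pred=-0.4300  r=3.0500  x^+=1.1255  v^+=-0.4762  a^+=0.7337
step 4: x_pred=1.2005  r=-6.8905  x^+=-2.3137  v^+=-0.1135  a^+=-0.1170
step 5: x_pred=-2.5985  r=3.5185  x^+=-0.8040  v^+=0.0723  a^+=0.3174
step 6: x_pred=-0.3709  r=-3.6991  x^+=-2.2574  v^+=0.1568  a^+=-0.1393
step 7: x_pred=-2.1760  r=0.2860  x^+=-2.0302  v^+=-0.0150  a^+=-0.1040
step 8: x_pred=-2.1595  r=7.3495  x^+=1.5887  v^+=0.5754  a^+=0.8034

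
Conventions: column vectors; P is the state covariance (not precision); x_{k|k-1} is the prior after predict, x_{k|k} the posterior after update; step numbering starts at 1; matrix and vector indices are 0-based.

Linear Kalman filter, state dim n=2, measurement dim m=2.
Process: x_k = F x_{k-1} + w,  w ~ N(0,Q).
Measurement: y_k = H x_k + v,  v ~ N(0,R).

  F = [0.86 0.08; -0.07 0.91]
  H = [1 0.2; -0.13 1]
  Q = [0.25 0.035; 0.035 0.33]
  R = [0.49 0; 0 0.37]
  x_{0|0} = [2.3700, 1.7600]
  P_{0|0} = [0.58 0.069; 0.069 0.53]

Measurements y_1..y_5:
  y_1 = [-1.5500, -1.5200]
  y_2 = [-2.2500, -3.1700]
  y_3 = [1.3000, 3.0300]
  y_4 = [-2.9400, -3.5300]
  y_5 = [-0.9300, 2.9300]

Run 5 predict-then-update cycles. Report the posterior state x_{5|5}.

x_post = [-1.1469, 0.8972]

step 1: x^-=[2.1790, 1.4357]  P^-=[0.6919 0.0923; 0.0923 0.7629]  S=[1.2493 0.1525; 0.1525 1.1206]  K=[0.5779 -0.0766; 0.1161 0.6543]  nu=[-4.0161, -2.6724]  x^+=[0.0626, -0.7792]  P^+=[0.2815 0.0083; 0.0083 0.2432]
step 2: x^-=[-0.0085, -0.7135]  P^-=[0.4609 0.0422; 0.0422 0.5317]  S=[0.9891 0.0875; 0.0875 0.8985]  K=[0.4804 -0.0665; 0.0992 0.5760]  nu=[-2.0988, -2.4576]  x^+=[-0.8533, -2.3372]  P^+=[0.2342 0.0058; 0.0058 0.2139]
step 3: x^-=[-0.9208, -2.0672]  P^-=[0.4254 0.0410; 0.0410 0.5075]  S=[0.9521 0.0861; 0.0861 0.8740]  K=[0.4610 -0.0618; 0.0986 0.5648]  nu=[2.6343, 4.9774]  x^+=[-0.0140, 1.0040]  P^+=[0.2246 0.0063; 0.0063 0.2098]
step 4: x^-=[0.0683, 0.9146]  P^-=[0.4184 0.0417; 0.0417 0.5040]  S=[0.9452 0.0870; 0.0870 0.8703]  K=[0.4570 -0.0603; 0.0989 0.5631]  nu=[-3.1912, -4.4357]  x^+=[-1.1226, -1.8986]  P^+=[0.2226 0.0066; 0.0066 0.2092]
step 5: x^-=[-1.1173, -1.6492]  P^-=[0.4169 0.0420; 0.0420 0.5035]  S=[0.9438 0.0874; 0.0874 0.8696]  K=[0.4561 -0.0599; 0.0991 0.5627]  nu=[0.5171, 4.4339]  x^+=[-1.1469, 0.8972]  P^+=[0.2222 0.0067; 0.0067 0.2091]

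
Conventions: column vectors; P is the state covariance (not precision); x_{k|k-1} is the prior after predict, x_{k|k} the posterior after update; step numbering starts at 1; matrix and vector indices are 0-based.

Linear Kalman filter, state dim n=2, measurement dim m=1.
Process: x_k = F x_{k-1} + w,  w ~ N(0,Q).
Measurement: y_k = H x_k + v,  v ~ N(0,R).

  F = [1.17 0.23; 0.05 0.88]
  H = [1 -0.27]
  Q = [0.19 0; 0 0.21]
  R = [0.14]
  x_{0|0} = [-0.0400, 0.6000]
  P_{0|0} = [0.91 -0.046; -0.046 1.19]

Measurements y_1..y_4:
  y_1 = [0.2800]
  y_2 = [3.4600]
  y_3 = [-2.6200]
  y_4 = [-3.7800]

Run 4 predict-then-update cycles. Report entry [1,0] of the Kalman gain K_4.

K[1,0] = 0.4186

step 1: x^-=[0.0912, 0.5260]  P^-=[1.4739 0.2462; 0.2462 1.1298]  S=[1.5633]  K=[0.9003; -0.0376]  nu=[0.3308]  x^+=[0.3890, 0.5135]  P^+=[0.2068 0.2992; 0.2992 1.1275]
step 2: x^-=[0.5733, 0.4714]  P^-=[0.6938 0.5518; 0.5518 1.1100]  S=[0.6167]  K=[0.8834; 0.4087]  nu=[3.0140]  x^+=[3.2357, 1.7033]  P^+=[0.2125 0.3291; 0.3291 1.0070]
step 3: x^-=[4.1775, 1.6607]  P^-=[0.7113 0.5589; 0.5589 1.0193]  S=[0.6238]  K=[0.8984; 0.4547]  nu=[-6.3491]  x^+=[-1.5263, -1.2264]  P^+=[0.2079 0.3040; 0.3040 0.8903]
step 4: x^-=[-2.0678, -1.1555]  P^-=[0.6853 0.5089; 0.5089 0.9267]  S=[0.6180]  K=[0.8865; 0.4186]  nu=[-2.0242]  x^+=[-3.8622, -2.0028]  P^+=[0.1996 0.2796; 0.2796 0.8185]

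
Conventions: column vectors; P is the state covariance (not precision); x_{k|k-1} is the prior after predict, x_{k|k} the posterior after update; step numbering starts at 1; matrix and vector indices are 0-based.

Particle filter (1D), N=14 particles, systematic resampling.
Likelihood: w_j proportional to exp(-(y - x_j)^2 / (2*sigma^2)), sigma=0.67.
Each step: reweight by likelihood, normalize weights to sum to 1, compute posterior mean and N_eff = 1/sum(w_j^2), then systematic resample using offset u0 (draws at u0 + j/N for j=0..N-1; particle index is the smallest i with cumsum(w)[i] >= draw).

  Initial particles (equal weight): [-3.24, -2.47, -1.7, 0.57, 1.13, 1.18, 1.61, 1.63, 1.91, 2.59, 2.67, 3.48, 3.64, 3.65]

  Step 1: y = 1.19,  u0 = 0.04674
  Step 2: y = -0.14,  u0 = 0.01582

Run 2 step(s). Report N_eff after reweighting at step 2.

N_eff = 5.5481

step 1: w=[0.0000, 0.0000, 0.0000, 0.1293, 0.1975, 0.1983, 0.1630, 0.1599, 0.1113, 0.0224, 0.0173, 0.0006, 0.0002, 0.0002]  mean=1.3743  Neff=6.2356  idx=[3, 3, 4, 4, 5, 5, 5, 6, 6, 7, 7, 7, 8, 9]
step 2: w=[0.2755, 0.2755, 0.0801, 0.0801, 0.0694, 0.0694, 0.0694, 0.0159, 0.0159, 0.0147, 0.0147, 0.0147, 0.0045, 0.0001]  mean=0.8729  Neff=5.5481  idx=[0, 0, 0, 0, 1, 1, 1, 1, 2, 3, 4, 5, 6, 8]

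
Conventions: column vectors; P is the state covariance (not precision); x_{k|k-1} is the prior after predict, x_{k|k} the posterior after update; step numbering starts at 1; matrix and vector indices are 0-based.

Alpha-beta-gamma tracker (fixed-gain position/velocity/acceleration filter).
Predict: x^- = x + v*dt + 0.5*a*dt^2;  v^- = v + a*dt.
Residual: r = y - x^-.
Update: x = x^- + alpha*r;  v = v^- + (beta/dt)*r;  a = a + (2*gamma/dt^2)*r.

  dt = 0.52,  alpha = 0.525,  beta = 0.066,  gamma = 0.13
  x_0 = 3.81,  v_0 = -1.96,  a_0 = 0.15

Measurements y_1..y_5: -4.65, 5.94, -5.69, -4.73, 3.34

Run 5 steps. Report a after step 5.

step 1: x_pred=2.8111  r=-7.4611  x^+=-1.1060  v^+=-2.8290  a^+=-7.0241
step 2: x_pred=-3.5267  r=9.4667  x^+=1.4433  v^+=-5.2800  a^+=2.0785
step 3: x_pred=-1.0213  r=-4.6687  x^+=-3.4724  v^+=-4.7917  a^+=-2.4107
step 4: x_pred=-6.2900  r=1.5600  x^+=-5.4710  v^+=-5.8473  a^+=-0.9107
step 5: x_pred=-8.6347  r=11.9747  x^+=-2.3480  v^+=-4.8010  a^+=10.6034

a_post = 10.6034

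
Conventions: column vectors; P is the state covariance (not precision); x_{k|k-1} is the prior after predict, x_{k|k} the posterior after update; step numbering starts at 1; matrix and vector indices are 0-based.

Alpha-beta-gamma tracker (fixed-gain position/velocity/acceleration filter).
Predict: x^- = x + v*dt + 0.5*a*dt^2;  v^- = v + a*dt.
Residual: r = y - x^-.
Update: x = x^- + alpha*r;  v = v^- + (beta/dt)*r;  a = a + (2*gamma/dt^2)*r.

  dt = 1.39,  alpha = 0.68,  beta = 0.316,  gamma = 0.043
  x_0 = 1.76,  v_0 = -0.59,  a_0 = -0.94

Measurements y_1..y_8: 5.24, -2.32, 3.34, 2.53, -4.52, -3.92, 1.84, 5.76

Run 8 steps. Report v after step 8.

step 1: x_pred=0.0318  r=5.2082  x^+=3.5734  v^+=-0.7126  a^+=-0.7082
step 2: x_pred=1.8988  r=-4.2188  x^+=-0.9700  v^+=-2.6560  a^+=-0.8960
step 3: x_pred=-5.5274  r=8.8674  x^+=0.5024  v^+=-1.8855  a^+=-0.5013
step 4: x_pred=-2.6027  r=5.1327  x^+=0.8875  v^+=-1.4154  a^+=-0.2728
step 5: x_pred=-1.3434  r=-3.1766  x^+=-3.5035  v^+=-2.5168  a^+=-0.4142
step 6: x_pred=-7.4019  r=3.4819  x^+=-5.0342  v^+=-2.3009  a^+=-0.2592
step 7: x_pred=-8.4829  r=10.3229  x^+=-1.4633  v^+=-0.3144  a^+=0.2003
step 8: x_pred=-1.7069  r=7.4669  x^+=3.3706  v^+=1.6615  a^+=0.5326

v_post = 1.6615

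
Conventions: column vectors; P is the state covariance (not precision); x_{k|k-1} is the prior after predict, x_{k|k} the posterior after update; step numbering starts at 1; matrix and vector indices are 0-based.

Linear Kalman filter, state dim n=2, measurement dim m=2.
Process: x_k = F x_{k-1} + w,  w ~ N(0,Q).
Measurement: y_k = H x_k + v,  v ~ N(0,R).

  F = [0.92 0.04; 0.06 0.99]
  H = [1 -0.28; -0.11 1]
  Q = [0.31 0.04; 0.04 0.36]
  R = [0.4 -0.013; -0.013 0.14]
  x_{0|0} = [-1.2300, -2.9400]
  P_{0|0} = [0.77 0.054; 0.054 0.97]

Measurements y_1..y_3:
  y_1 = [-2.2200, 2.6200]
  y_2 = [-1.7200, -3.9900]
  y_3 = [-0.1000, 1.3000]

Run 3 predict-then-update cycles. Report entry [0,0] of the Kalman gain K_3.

step 1: x^-=[-1.2492, -2.9844]  P^-=[0.9673 0.1702; 0.1702 1.3199]  S=[1.3754 -0.3135; -0.3135 1.4341]  K=[0.7143 0.2007; 0.0651 0.9215]  nu=[-1.8064, 5.4670]  x^+=[-1.4426, 1.9359]  P^+=[0.2976 0.0515; 0.0515 0.1338]
step 2: x^-=[-1.2498, 1.8299]  P^-=[0.5659 0.1088; 0.1088 0.4984]  S=[0.9440 -0.1026; -0.1026 0.6213]  K=[0.5858 0.1717; 0.0535 0.7917]  nu=[0.0421, -5.9574]  x^+=[-2.2480, -2.8845]  P^+=[0.2442 0.0433; 0.0433 0.1149]
step 3: x^-=[-2.1835, -2.9906]  P^-=[0.5201 0.0976; 0.0976 0.4786]  S=[0.9030 -0.1037; -0.1037 0.6035]  K=[0.5645 0.1638; 0.0496 0.7839]  nu=[1.2462, 4.0504]  x^+=[-0.8164, 0.2463]  P^+=[0.2353 0.0415; 0.0415 0.1137]

K[0,0] = 0.5645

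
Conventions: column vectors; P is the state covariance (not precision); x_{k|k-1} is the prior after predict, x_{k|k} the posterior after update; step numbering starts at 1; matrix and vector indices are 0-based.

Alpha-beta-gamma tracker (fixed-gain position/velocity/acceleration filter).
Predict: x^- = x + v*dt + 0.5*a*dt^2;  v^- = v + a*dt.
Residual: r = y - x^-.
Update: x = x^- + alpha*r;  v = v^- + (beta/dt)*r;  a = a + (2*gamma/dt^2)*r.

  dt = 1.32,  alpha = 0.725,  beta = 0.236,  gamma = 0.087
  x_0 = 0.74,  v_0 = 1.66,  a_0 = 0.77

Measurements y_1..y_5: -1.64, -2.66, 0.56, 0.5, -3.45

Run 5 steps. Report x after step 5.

x_post = -2.1786

step 1: x_pred=3.6020  r=-5.2420  x^+=-0.1984  v^+=1.7392  a^+=0.2465
step 2: x_pred=2.3121  r=-4.9721  x^+=-1.2927  v^+=1.1757  a^+=-0.2500
step 3: x_pred=0.0414  r=0.5186  x^+=0.4174  v^+=0.9384  a^+=-0.1982
step 4: x_pred=1.4834  r=-0.9834  x^+=0.7704  v^+=0.5009  a^+=-0.2964
step 5: x_pred=1.1734  r=-4.6234  x^+=-2.1786  v^+=-0.7169  a^+=-0.7581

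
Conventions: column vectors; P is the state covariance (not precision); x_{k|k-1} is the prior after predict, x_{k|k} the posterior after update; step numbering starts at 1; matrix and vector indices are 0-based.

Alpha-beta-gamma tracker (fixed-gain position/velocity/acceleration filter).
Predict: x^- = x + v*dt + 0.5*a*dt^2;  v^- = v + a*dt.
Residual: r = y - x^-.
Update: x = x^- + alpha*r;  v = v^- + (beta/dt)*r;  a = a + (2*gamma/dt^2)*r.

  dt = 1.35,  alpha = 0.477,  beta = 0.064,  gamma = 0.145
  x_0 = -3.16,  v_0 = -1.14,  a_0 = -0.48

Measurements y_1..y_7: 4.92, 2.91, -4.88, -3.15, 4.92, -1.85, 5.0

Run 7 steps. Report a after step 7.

a_post = -1.3557

step 1: x_pred=-5.1364  r=10.0564  x^+=-0.3395  v^+=-1.3113  a^+=1.1202
step 2: x_pred=-1.0889  r=3.9989  x^+=0.8186  v^+=0.3906  a^+=1.7565
step 3: x_pred=2.9465  r=-7.8265  x^+=-0.7867  v^+=2.3908  a^+=0.5111
step 4: x_pred=2.9067  r=-6.0567  x^+=0.0176  v^+=2.7938  a^+=-0.4526
step 5: x_pred=3.3768  r=1.5432  x^+=4.1129  v^+=2.2559  a^+=-0.2070
step 6: x_pred=6.9697  r=-8.8197  x^+=2.7627  v^+=1.5583  a^+=-1.6105
step 7: x_pred=3.3988  r=1.6012  x^+=4.1626  v^+=-0.5399  a^+=-1.3557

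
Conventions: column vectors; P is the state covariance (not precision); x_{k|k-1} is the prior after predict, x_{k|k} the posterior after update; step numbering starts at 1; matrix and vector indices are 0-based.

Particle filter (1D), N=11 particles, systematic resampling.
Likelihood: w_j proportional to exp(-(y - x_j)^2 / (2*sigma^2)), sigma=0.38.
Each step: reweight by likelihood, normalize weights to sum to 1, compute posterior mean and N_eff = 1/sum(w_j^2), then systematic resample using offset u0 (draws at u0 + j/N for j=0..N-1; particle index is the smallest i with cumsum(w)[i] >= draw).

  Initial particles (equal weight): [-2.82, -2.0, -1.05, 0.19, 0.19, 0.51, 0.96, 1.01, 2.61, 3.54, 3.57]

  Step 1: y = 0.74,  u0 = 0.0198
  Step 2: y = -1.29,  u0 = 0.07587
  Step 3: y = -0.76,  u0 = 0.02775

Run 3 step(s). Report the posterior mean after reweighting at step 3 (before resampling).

step 1: w=[0.0000, 0.0000, 0.0000, 0.1111, 0.1111, 0.2637, 0.2679, 0.2461, 0.0000, 0.0000, 0.0000]  mean=0.6825  Neff=4.4133  idx=[3, 3, 4, 5, 5, 5, 6, 6, 6, 7, 7]
step 2: w=[0.3247, 0.3247, 0.3247, 0.0086, 0.0086, 0.0086, 0.0000, 0.0000, 0.0000, 0.0000, 0.0000]  mean=0.1983  Neff=3.1587  idx=[0, 0, 0, 1, 1, 1, 1, 2, 2, 2, 4]
step 3: w=[0.0992, 0.0992, 0.0992, 0.0992, 0.0992, 0.0992, 0.0992, 0.0992, 0.0992, 0.0992, 0.0085]  mean=0.1927  Neff=10.1642  idx=[0, 1, 2, 3, 3, 4, 5, 6, 7, 8, 9]

post_mean = 0.1927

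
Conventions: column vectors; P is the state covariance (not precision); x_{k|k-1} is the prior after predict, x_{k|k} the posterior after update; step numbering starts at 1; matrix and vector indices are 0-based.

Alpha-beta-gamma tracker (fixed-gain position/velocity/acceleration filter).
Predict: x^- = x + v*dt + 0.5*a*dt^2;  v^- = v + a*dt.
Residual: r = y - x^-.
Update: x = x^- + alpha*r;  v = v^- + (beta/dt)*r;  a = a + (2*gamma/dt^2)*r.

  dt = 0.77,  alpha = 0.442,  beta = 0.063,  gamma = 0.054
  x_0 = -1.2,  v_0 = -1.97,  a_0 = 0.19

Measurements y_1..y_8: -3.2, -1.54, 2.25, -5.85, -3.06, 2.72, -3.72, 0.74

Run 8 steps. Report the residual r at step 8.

step 1: x_pred=-2.6606  r=-0.5394  x^+=-2.8990  v^+=-1.8678  a^+=0.0917
step 2: x_pred=-4.3100  r=2.7700  x^+=-3.0857  v^+=-1.5706  a^+=0.5963
step 3: x_pred=-4.1182  r=6.3682  x^+=-1.3035  v^+=-0.5904  a^+=1.7563
step 4: x_pred=-1.2374  r=-4.6126  x^+=-3.2762  v^+=0.3846  a^+=0.9161
step 5: x_pred=-2.7084  r=-0.3516  x^+=-2.8638  v^+=1.0613  a^+=0.8521
step 6: x_pred=-1.7940  r=4.5140  x^+=0.2012  v^+=2.0867  a^+=1.6743
step 7: x_pred=2.3043  r=-6.0243  x^+=-0.3585  v^+=2.8830  a^+=0.5770
step 8: x_pred=2.0325  r=-1.2925  x^+=1.4612  v^+=3.2215  a^+=0.3415

resid = -1.2925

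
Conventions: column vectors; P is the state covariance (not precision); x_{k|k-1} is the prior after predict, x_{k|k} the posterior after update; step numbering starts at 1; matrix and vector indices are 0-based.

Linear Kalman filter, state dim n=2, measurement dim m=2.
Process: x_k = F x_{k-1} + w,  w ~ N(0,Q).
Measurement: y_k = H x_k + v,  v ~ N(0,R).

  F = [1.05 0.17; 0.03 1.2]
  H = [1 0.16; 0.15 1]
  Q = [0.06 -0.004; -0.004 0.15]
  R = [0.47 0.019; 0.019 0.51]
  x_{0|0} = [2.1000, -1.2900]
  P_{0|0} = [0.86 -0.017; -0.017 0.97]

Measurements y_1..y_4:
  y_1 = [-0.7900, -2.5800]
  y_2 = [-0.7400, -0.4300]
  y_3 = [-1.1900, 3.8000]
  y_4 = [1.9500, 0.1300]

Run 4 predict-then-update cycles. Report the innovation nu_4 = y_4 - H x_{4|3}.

step 1: x^-=[1.9857, -1.4850]  P^-=[1.0301 0.1995; 0.1995 1.5463]  S=[1.6035 0.6252; 0.6252 2.1394]  K=[0.6747 -0.0317; -0.0097 0.7396]  nu=[-2.5381, -1.3929]  x^+=[0.3175, -2.4906]  P^+=[0.3248 -0.0521; -0.0521 0.3848]
step 2: x^-=[-0.0900, -2.9792]  P^-=[0.4106 0.0189; 0.0189 0.7007]  S=[0.9046 0.2120; 0.2120 1.2256]  K=[0.4606 -0.0140; 0.0107 0.5722]  nu=[-0.1733, 2.5627]  x^+=[-0.2058, -1.5147]  P^+=[0.2213 -0.0316; -0.0316 0.2968]
step 3: x^-=[-0.4736, -1.8238]  P^-=[0.3012 0.0235; 0.0235 0.5753]  S=[0.7935 0.1803; 0.1803 1.0991]  K=[0.3845 -0.0006; 0.0270 0.5222]  nu=[-0.4246, 5.6949]  x^+=[-0.6400, 1.1384]  P^+=[0.1840 -0.0206; -0.0206 0.2699]
step 4: x^-=[-0.4785, 1.3469]  P^-=[0.2633 0.0308; 0.0308 0.5374]  S=[0.7569 0.1760; 0.1760 1.0625]  K=[0.3526 0.0078; 0.0371 0.5039]  nu=[2.2130, -1.1451]  x^+=[0.2929, 0.8519]  P^+=[0.1682 -0.0146; -0.0146 0.2599]

innov = [2.2130, -1.1451]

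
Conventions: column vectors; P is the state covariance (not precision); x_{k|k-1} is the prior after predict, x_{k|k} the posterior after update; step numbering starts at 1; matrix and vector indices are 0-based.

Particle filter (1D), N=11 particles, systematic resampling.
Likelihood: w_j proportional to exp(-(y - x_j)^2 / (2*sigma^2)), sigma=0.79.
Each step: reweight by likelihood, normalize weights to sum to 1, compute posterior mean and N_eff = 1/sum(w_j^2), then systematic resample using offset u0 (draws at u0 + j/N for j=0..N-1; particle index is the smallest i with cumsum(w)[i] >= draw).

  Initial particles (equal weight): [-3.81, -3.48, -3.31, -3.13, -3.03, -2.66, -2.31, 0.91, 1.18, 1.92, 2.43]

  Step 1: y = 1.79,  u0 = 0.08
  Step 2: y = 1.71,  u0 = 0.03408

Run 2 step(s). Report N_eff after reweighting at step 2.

step 1: w=[0.0000, 0.0000, 0.0000, 0.0000, 0.0000, 0.0000, 0.0000, 0.1800, 0.2485, 0.3303, 0.2411]  mean=1.6773  Neff=3.8252  idx=[7, 7, 8, 8, 9, 9, 9, 9, 10, 10, 10]
step 2: w=[0.0693, 0.0693, 0.0925, 0.0925, 0.1118, 0.1118, 0.1118, 0.1118, 0.0764, 0.0764, 0.0764]  mean=1.7600  Neff=10.6142  idx=[0, 1, 2, 3, 4, 5, 6, 7, 7, 9, 10]

N_eff = 10.6142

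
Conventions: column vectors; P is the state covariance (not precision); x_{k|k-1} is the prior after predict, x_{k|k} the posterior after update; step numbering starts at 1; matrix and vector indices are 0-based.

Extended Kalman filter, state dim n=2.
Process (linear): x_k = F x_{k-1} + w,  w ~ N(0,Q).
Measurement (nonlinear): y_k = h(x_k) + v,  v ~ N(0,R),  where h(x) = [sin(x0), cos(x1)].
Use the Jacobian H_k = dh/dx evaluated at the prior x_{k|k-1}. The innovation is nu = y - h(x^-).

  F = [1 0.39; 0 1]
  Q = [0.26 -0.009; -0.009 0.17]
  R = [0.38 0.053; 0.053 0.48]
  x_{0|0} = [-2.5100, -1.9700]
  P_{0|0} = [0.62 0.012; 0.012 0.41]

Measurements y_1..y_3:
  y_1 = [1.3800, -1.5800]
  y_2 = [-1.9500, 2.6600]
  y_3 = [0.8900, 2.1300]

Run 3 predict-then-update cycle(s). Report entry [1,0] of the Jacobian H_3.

step 1: x^-=[-3.2783, -1.9700]  P^-=[0.9517 0.1629; 0.1629 0.5800]  H_jac=[-0.9907 0.0000; 0.0000 0.9214]  S=[1.3140 -0.0957; -0.0957 0.9724]  K=[-0.7114 0.0843; -0.0834 0.5414]  nu=[1.2437, -1.1913]  x^+=[-4.2635, -2.7187]  P^+=[0.2684 0.0030; 0.0030 0.2772]
step 2: x^-=[-5.3238, -2.7187]  P^-=[0.5729 0.1021; 0.1021 0.4472]  H_jac=[0.5740 0.0000; 0.0000 0.4104]  S=[0.5688 0.0771; 0.0771 0.5553]  K=[0.5788 -0.0048; 0.0594 0.3223]  nu=[-2.7688, 3.5719]  x^+=[-6.9438, -1.7320]  P^+=[0.3827 0.0691; 0.0691 0.3846]
step 3: x^-=[-7.6192, -1.7320]  P^-=[0.7551 0.2101; 0.2101 0.5546]  H_jac=[0.2326 0.0000; 0.0000 0.9870]  S=[0.4209 0.1012; 0.1012 1.0203]  K=[0.3775 0.1658; -0.0133 0.5378]  nu=[1.8626, 2.2905]  x^+=[-6.5364, -0.5248]  P^+=[0.6544 0.1009; 0.1009 0.2608]

H_jac[1,0] = 0.0000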